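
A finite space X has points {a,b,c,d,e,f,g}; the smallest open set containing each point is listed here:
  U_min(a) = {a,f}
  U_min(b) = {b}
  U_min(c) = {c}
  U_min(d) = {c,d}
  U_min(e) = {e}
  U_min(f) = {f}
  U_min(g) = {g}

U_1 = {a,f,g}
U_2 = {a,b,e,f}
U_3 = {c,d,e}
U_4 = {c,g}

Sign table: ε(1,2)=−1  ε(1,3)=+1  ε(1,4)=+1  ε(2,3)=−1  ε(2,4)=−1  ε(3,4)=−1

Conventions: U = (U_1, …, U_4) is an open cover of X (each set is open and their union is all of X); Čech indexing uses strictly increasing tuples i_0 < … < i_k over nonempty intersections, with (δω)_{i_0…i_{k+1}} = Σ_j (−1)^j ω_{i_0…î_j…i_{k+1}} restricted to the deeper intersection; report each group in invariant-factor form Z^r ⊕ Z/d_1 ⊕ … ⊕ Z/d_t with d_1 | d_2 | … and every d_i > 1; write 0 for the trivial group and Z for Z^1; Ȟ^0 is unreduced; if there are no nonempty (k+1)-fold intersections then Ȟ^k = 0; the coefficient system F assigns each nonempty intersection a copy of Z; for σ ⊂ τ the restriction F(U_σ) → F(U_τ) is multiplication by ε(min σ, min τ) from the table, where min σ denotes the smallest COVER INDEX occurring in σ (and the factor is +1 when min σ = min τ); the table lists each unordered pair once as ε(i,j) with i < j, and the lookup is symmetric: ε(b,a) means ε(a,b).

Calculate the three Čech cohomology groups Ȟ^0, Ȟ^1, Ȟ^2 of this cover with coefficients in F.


nerve of the cover:
  U12={a,f} U14={g} U23={e} U34={c}
C dims 4,4; δ0: rk 4, SNF 1^3·2
Ȟ^0 = (4 − 4) − 0 = 0, so Ȟ^0 ≅ 0
Ȟ^1 = (4 − 0) − 4 = 0 plus torsion [2], so Ȟ^1 ≅ Z/2
Ȟ^2 = (0 − 0) − 0 = 0, so Ȟ^2 ≅ 0

Ȟ^0 ≅ 0, Ȟ^1 ≅ Z/2 and Ȟ^2 ≅ 0


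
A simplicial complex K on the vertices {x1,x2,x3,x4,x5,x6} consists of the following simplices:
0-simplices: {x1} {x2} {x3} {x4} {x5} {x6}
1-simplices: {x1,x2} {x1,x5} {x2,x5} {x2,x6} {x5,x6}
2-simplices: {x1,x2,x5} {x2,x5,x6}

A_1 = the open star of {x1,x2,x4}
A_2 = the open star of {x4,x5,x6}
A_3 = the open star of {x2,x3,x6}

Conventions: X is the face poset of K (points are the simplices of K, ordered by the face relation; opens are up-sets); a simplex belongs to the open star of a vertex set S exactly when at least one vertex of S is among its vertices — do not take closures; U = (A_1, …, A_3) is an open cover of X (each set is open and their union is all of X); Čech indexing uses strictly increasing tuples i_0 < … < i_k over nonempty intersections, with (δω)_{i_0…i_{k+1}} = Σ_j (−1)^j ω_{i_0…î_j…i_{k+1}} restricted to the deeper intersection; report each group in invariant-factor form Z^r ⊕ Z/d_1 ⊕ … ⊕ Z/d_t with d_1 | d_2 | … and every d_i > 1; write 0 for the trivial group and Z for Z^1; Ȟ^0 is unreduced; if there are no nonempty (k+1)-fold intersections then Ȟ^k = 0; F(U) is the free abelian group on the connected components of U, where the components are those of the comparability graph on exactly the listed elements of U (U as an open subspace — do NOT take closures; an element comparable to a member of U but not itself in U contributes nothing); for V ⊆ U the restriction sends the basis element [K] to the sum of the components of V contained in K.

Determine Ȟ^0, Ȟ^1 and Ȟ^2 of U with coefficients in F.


nerve simplices:
  A1={{x1},{x2},{x4},{x1,x2},{x1,x5},{x2,x5},{x2,x6},{x1,x2,x5},{x2,x5,x6}} A2={{x4},{x5},{x6},{x1,x5},{x2,x5},{x2,x6},{x5,x6},{x1,x2,x5},{x2,x5,x6}} A3={{x2},{x3},{x6},{x1,x2},{x2,x5},{x2,x6},{x5,x6},{x1,x2,x5},{x2,x5,x6}}
  A12={{x4},{x1,x5},{x2,x5},{x2,x6},{x1,x2,x5},{x2,x5,x6}} A13={{x2},{x1,x2},{x2,x5},{x2,x6},{x1,x2,x5},{x2,x5,x6}} A23={{x6},{x2,x5},{x2,x6},{x5,x6},{x1,x2,x5},{x2,x5,x6}}
  A123={{x2,x5},{x2,x6},{x1,x2,x5},{x2,x5,x6}}
components per intersection:
  A1: {{x1},{x2},{x1,x2},{x1,x5},{x2,x5},{x2,x6},{x1,x2,x5},{x2,x5,x6}} {{x4}}
  A2: {{x4}} {{x5},{x6},{x1,x5},{x2,x5},{x2,x6},{x5,x6},{x1,x2,x5},{x2,x5,x6}}
  A3: {{x2},{x6},{x1,x2},{x2,x5},{x2,x6},{x5,x6},{x1,x2,x5},{x2,x5,x6}} {{x3}}
  A12: {{x4}} {{x1,x5},{x2,x5},{x2,x6},{x1,x2,x5},{x2,x5,x6}}
  A13: {{x2},{x1,x2},{x2,x5},{x2,x6},{x1,x2,x5},{x2,x5,x6}}
  A23: {{x6},{x2,x5},{x2,x6},{x5,x6},{x1,x2,x5},{x2,x5,x6}}
  A123: {{x2,x5},{x2,x6},{x1,x2,x5},{x2,x5,x6}}
C dims 6,4,1; δ0: rk 3, SNF 1^3; δ1: rk 1, SNF 1^1
degree 0: 6−3−0 = 3 → Ȟ^0 ≅ Z^3
degree 1: 4−1−3 = 0 → Ȟ^1 ≅ 0
degree 2: 1−0−1 = 0 → Ȟ^2 ≅ 0

Ȟ^0 ≅ Z^3, Ȟ^1 ≅ 0 and Ȟ^2 ≅ 0


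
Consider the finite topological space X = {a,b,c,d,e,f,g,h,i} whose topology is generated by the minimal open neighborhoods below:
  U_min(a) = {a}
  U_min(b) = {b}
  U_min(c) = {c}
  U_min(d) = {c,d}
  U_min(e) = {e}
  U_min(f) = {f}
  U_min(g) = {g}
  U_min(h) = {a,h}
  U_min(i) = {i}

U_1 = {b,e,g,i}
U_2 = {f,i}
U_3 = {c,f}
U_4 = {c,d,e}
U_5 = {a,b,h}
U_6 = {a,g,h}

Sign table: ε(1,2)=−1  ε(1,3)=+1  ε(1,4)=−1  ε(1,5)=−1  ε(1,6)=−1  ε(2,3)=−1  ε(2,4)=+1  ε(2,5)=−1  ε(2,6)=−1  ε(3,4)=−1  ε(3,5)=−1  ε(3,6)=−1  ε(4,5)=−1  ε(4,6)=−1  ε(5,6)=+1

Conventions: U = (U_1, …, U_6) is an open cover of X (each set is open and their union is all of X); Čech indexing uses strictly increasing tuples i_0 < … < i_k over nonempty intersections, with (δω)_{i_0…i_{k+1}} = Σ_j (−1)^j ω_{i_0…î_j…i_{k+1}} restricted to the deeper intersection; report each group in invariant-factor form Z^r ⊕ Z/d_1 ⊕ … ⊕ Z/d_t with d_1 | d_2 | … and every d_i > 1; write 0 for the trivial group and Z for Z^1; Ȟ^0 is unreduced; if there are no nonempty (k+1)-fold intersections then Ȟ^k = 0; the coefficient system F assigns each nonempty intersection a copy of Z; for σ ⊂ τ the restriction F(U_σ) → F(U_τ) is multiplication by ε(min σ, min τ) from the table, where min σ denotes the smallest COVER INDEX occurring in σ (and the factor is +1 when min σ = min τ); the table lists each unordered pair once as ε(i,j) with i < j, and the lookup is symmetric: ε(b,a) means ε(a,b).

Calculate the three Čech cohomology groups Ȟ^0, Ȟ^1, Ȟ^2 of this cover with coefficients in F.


Ȟ^0 ≅ Z; Ȟ^1 ≅ Z^2; Ȟ^2 ≅ 0

nerve simplices:
  U12={i} U14={e} U15={b} U16={g} U23={f} U34={c} U56={a,h}
C dims 6,7; δ0: rk 5, SNF 1^5
degree 0: 6−5−0 = 1 → Ȟ^0 ≅ Z
degree 1: 7−0−5 = 2 → Ȟ^1 ≅ Z^2
degree 2: 0−0−0 = 0 → Ȟ^2 ≅ 0


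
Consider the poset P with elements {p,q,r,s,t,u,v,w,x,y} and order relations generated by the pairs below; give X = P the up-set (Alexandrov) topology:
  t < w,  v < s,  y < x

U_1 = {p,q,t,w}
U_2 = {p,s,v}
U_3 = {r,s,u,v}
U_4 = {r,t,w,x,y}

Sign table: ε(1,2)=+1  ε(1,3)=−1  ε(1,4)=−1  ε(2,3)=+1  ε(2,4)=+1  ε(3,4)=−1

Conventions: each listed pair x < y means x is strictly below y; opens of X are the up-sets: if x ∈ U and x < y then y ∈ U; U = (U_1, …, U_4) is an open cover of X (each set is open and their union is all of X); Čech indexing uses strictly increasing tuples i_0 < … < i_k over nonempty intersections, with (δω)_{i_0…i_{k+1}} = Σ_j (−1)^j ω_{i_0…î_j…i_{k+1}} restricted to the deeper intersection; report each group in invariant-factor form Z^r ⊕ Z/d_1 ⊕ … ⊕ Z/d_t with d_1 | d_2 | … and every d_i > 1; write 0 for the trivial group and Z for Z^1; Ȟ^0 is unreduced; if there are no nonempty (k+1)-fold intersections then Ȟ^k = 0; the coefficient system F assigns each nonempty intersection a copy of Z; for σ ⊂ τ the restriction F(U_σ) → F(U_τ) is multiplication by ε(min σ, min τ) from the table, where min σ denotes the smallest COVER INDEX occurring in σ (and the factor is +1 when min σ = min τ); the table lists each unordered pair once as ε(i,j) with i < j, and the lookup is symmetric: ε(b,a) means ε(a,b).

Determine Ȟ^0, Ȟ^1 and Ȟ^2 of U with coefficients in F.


nerve simplices:
  U12={p} U14={t,w} U23={s,v} U34={r}
C dims 4,4; δ0: rk 3, SNF 1^3
degree 0: 4−3−0 = 1 → Ȟ^0 ≅ Z
degree 1: 4−0−3 = 1 → Ȟ^1 ≅ Z
degree 2: 0−0−0 = 0 → Ȟ^2 ≅ 0

Ȟ^0(U;F) ≅ Z,  Ȟ^1(U;F) ≅ Z,  Ȟ^2(U;F) ≅ 0


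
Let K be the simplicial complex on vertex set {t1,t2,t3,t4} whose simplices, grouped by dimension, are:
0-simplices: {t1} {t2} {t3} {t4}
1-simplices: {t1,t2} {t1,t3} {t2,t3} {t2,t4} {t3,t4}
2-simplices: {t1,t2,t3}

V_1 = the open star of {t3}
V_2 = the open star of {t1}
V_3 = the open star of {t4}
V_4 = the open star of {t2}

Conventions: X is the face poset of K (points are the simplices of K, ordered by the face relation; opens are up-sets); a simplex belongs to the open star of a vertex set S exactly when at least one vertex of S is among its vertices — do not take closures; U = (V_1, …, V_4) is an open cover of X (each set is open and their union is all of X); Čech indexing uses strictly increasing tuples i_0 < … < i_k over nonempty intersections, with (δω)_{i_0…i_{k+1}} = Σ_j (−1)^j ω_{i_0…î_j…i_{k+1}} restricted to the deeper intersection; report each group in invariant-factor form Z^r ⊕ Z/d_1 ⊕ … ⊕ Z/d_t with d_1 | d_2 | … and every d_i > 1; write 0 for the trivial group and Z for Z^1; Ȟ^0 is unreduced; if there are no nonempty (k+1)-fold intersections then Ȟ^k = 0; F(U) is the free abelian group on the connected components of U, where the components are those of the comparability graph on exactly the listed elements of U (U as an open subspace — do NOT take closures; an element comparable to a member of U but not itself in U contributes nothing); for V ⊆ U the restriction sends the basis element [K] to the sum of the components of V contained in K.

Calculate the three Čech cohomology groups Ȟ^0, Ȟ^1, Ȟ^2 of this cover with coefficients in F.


nonempty intersections:
  V1={{t3},{t1,t3},{t2,t3},{t3,t4},{t1,t2,t3}} V2={{t1},{t1,t2},{t1,t3},{t1,t2,t3}} V3={{t4},{t2,t4},{t3,t4}} V4={{t2},{t1,t2},{t2,t3},{t2,t4},{t1,t2,t3}}
  V12={{t1,t3},{t1,t2,t3}} V13={{t3,t4}} V14={{t2,t3},{t1,t2,t3}} V24={{t1,t2},{t1,t2,t3}} V34={{t2,t4}}
  V124={{t1,t2,t3}}
components per intersection:
  V1: {{t3},{t1,t3},{t2,t3},{t3,t4},{t1,t2,t3}}
  V2: {{t1},{t1,t2},{t1,t3},{t1,t2,t3}}
  V3: {{t4},{t2,t4},{t3,t4}}
  V4: {{t2},{t1,t2},{t2,t3},{t2,t4},{t1,t2,t3}}
  V12: {{t1,t3},{t1,t2,t3}}
  V13: {{t3,t4}}
  V14: {{t2,t3},{t1,t2,t3}}
  V24: {{t1,t2},{t1,t2,t3}}
  V34: {{t2,t4}}
  V124: {{t1,t2,t3}}
C dims 4,5,1; δ0: rk 3, SNF 1^3; δ1: rk 1, SNF 1^1
Ȟ^0: (4−3)−0=1 ⇒ Z
Ȟ^1: (5−1)−3=1 ⇒ Z
Ȟ^2: (1−0)−1=0 ⇒ 0

Ȟ^0(U;F) ≅ Z; Ȟ^1(U;F) ≅ Z; Ȟ^2(U;F) ≅ 0


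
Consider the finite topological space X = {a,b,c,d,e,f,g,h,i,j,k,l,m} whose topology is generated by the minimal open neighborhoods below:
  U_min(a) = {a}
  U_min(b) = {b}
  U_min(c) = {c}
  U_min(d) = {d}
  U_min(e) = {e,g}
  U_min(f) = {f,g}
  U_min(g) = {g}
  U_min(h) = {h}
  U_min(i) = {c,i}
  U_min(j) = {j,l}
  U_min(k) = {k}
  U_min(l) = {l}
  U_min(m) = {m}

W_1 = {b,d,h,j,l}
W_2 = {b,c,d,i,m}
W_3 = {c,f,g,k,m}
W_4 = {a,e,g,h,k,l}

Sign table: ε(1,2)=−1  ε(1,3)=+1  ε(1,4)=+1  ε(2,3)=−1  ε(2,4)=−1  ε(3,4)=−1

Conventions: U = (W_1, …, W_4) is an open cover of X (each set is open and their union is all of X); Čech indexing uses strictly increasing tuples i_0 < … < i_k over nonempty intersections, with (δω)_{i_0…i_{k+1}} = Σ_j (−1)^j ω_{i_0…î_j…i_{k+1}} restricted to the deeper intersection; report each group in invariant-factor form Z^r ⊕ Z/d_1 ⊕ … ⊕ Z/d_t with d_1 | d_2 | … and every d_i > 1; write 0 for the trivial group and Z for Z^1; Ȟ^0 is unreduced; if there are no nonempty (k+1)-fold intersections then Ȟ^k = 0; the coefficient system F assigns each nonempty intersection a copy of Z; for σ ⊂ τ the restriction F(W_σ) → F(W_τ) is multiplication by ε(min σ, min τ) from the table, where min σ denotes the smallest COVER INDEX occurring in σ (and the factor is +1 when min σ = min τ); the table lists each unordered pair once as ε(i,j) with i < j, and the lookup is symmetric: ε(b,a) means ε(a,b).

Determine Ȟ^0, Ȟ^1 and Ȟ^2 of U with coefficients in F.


Ȟ^0(U;F) ≅ 0; Ȟ^1(U;F) ≅ Z/2; Ȟ^2(U;F) ≅ 0

intersection data:
  W12={b,d} W14={h,l} W23={c,m} W34={g,k}
C dims 4,4; δ0: rk 4, SNF 1^3·2
Ȟ^0 = (4 − 4) − 0 = 0, so Ȟ^0 ≅ 0
Ȟ^1 = (4 − 0) − 4 = 0 plus torsion [2], so Ȟ^1 ≅ Z/2
Ȟ^2 = (0 − 0) − 0 = 0, so Ȟ^2 ≅ 0


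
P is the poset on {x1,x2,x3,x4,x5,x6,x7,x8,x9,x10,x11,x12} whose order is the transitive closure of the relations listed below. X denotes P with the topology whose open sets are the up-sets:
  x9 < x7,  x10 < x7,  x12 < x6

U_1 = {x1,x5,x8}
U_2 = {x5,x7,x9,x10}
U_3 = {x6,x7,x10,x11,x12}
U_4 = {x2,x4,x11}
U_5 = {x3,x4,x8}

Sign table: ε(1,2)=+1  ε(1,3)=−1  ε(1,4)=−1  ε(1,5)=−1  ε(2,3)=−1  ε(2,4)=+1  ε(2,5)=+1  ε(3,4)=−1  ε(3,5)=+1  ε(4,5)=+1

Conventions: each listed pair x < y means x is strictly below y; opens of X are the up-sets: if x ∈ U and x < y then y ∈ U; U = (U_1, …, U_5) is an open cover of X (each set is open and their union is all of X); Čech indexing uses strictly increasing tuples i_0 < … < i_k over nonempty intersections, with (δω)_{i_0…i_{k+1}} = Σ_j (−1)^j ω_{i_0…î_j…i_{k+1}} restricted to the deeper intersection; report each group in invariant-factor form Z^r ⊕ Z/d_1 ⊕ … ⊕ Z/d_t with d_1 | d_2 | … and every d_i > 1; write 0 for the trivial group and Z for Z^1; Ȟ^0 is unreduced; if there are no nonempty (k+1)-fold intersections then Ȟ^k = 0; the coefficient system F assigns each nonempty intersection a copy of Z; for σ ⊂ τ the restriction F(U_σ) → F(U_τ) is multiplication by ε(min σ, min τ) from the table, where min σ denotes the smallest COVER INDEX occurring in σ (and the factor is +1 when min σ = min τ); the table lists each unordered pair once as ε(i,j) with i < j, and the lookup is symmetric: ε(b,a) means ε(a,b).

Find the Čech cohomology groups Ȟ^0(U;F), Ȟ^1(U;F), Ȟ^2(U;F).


nonempty overlaps:
  U12={x5} U15={x8} U23={x7,x10} U34={x11} U45={x4}
C dims 5,5; δ0: rk 5, SNF 1^4·2
degree 0: 5−5−0 = 0 → Ȟ^0 ≅ 0
degree 1: 5−0−5 = 0 plus torsion [2] → Ȟ^1 ≅ Z/2
degree 2: 0−0−0 = 0 → Ȟ^2 ≅ 0

Ȟ^0 ≅ 0,  Ȟ^1 ≅ Z/2,  Ȟ^2 ≅ 0


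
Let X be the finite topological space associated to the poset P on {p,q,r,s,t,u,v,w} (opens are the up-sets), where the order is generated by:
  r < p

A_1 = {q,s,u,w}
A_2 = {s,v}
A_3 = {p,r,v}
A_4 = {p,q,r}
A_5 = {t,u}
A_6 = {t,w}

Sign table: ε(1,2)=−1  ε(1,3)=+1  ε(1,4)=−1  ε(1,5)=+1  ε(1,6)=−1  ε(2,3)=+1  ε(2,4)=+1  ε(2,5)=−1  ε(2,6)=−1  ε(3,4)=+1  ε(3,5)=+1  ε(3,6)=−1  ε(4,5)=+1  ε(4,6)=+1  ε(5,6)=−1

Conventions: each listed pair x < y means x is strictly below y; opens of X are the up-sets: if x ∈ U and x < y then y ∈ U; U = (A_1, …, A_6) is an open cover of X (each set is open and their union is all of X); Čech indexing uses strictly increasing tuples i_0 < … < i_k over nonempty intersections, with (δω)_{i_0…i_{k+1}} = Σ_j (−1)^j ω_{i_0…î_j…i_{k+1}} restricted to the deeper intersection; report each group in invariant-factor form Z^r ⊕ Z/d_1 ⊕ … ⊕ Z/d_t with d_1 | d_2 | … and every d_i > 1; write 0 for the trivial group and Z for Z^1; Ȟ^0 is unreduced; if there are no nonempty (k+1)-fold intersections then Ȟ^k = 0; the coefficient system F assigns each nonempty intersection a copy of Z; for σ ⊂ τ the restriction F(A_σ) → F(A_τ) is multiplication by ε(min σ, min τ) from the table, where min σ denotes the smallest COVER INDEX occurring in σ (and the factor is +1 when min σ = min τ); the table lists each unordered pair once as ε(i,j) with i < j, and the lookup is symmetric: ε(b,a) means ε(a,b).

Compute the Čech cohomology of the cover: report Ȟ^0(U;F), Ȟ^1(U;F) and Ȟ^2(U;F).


Ȟ^0 = Z, Ȟ^1 = Z^2, Ȟ^2 = 0

intersection data:
  A12={s} A14={q} A15={u} A16={w} A23={v} A34={p,r} A56={t}
C dims 6,7; δ0: rk 5, SNF 1^5
Ȟ^0 = (6 − 5) − 0 = 1, so Ȟ^0 ≅ Z
Ȟ^1 = (7 − 0) − 5 = 2, so Ȟ^1 ≅ Z^2
Ȟ^2 = (0 − 0) − 0 = 0, so Ȟ^2 ≅ 0


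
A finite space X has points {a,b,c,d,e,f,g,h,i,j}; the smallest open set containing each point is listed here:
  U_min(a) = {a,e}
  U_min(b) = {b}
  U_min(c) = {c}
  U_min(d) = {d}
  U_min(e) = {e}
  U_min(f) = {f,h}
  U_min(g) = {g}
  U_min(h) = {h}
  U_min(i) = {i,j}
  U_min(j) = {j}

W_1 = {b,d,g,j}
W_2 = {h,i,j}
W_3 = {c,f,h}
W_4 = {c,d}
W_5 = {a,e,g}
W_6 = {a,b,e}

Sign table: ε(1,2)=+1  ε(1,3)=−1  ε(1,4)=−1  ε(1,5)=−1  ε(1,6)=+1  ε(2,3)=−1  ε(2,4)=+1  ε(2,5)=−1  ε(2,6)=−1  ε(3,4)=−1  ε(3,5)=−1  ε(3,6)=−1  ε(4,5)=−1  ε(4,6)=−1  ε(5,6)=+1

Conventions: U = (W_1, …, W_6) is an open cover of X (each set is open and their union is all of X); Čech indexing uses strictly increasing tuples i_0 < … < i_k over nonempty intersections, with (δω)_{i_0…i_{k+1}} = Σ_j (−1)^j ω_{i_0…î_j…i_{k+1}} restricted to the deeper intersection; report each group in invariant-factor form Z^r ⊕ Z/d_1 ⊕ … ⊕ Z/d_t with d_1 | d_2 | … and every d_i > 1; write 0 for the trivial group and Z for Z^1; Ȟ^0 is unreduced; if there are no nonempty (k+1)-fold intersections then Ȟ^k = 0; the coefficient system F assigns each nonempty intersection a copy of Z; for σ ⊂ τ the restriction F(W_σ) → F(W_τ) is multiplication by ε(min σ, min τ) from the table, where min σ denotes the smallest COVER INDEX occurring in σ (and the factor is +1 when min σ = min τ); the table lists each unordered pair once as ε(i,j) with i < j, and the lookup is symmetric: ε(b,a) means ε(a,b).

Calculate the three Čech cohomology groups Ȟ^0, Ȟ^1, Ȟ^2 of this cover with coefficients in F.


cover nerve:
  W12={j} W14={d} W15={g} W16={b} W23={h} W34={c} W56={a,e}
C dims 6,7; δ0: rk 6, SNF 1^5·2
Ȟ^0: (6−6)−0=0 ⇒ 0
Ȟ^1: (7−0)−6=1 plus torsion [2] ⇒ Z ⊕ Z/2
Ȟ^2: (0−0)−0=0 ⇒ 0

Ȟ^0 = 0,  Ȟ^1 = Z ⊕ Z/2,  Ȟ^2 = 0


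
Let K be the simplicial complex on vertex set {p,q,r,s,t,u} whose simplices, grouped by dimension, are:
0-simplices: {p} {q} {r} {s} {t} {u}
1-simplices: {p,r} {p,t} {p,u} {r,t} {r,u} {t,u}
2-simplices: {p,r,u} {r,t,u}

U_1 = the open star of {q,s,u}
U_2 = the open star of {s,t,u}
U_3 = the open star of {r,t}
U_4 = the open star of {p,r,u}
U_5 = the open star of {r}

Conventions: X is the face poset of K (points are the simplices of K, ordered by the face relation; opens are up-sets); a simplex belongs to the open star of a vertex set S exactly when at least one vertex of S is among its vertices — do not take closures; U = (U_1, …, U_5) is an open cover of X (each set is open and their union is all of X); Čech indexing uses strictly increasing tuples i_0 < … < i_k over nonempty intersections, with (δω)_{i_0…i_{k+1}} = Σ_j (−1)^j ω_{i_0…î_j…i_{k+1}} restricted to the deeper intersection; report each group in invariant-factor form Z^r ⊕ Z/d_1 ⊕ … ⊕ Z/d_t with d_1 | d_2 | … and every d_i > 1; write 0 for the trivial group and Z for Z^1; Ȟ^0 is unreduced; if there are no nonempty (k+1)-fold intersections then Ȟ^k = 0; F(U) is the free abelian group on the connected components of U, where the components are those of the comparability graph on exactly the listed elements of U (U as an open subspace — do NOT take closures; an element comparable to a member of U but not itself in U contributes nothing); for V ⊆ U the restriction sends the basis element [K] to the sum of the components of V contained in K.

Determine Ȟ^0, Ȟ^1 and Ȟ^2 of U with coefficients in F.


cover nerve:
  U1={{q},{s},{u},{p,u},{r,u},{t,u},{p,r,u},{r,t,u}} U2={{s},{t},{u},{p,t},{p,u},{r,t},{r,u},{t,u},{p,r,u},{r,t,u}} U3={{r},{t},{p,r},{p,t},{r,t},{r,u},{t,u},{p,r,u},{r,t,u}} U4={{p},{r},{u},{p,r},{p,t},{p,u},{r,t},{r,u},{t,u},{p,r,u},{r,t,u}} U5={{r},{p,r},{r,t},{r,u},{p,r,u},{r,t,u}}
  U12={{s},{u},{p,u},{r,u},{t,u},{p,r,u},{r,t,u}} U13={{r,u},{t,u},{p,r,u},{r,t,u}} U14={{u},{p,u},{r,u},{t,u},{p,r,u},{r,t,u}} U15={{r,u},{p,r,u},{r,t,u}} U23={{t},{p,t},{r,t},{r,u},{t,u},{p,r,u},{r,t,u}} U24={{u},{p,t},{p,u},{r,t},{r,u},{t,u},{p,r,u},{r,t,u}} U25={{r,t},{r,u},{p,r,u},{r,t,u}} U34={{r},{p,r},{p,t},{r,t},{r,u},{t,u},{p,r,u},{r,t,u}} U35={{r},{p,r},{r,t},{r,u},{p,r,u},{r,t,u}} U45={{r},{p,r},{r,t},{r,u},{p,r,u},{r,t,u}}
  U123={{r,u},{t,u},{p,r,u},{r,t,u}} U124={{u},{p,u},{r,u},{t,u},{p,r,u},{r,t,u}} U125={{r,u},{p,r,u},{r,t,u}} U134={{r,u},{t,u},{p,r,u},{r,t,u}} U135={{r,u},{p,r,u},{r,t,u}} U145={{r,u},{p,r,u},{r,t,u}} U234={{p,t},{r,t},{r,u},{t,u},{p,r,u},{r,t,u}} U235={{r,t},{r,u},{p,r,u},{r,t,u}} U245={{r,t},{r,u},{p,r,u},{r,t,u}} U345={{r},{p,r},{r,t},{r,u},{p,r,u},{r,t,u}}
  U1234={{r,u},{t,u},{p,r,u},{r,t,u}} U1235={{r,u},{p,r,u},{r,t,u}} U1245={{r,u},{p,r,u},{r,t,u}} U1345={{r,u},{p,r,u},{r,t,u}} U2345={{r,t},{r,u},{p,r,u},{r,t,u}}
  U12345={{r,u},{p,r,u},{r,t,u}}
components per intersection:
  U1: {{q}} {{s}} {{u},{p,u},{r,u},{t,u},{p,r,u},{r,t,u}}
  U2: {{s}} {{t},{u},{p,t},{p,u},{r,t},{r,u},{t,u},{p,r,u},{r,t,u}}
  U3: {{r},{t},{p,r},{p,t},{r,t},{r,u},{t,u},{p,r,u},{r,t,u}}
  U4: {{p},{r},{u},{p,r},{p,t},{p,u},{r,t},{r,u},{t,u},{p,r,u},{r,t,u}}
  U5: {{r},{p,r},{r,t},{r,u},{p,r,u},{r,t,u}}
  U12: {{s}} {{u},{p,u},{r,u},{t,u},{p,r,u},{r,t,u}}
  U13: {{r,u},{t,u},{p,r,u},{r,t,u}}
  U14: {{u},{p,u},{r,u},{t,u},{p,r,u},{r,t,u}}
  U15: {{r,u},{p,r,u},{r,t,u}}
  U23: {{t},{p,t},{r,t},{r,u},{t,u},{p,r,u},{r,t,u}}
  U24: {{u},{p,u},{r,t},{r,u},{t,u},{p,r,u},{r,t,u}} {{p,t}}
  U25: {{r,t},{r,u},{p,r,u},{r,t,u}}
  U34: {{r},{p,r},{r,t},{r,u},{t,u},{p,r,u},{r,t,u}} {{p,t}}
  U35: {{r},{p,r},{r,t},{r,u},{p,r,u},{r,t,u}}
  U45: {{r},{p,r},{r,t},{r,u},{p,r,u},{r,t,u}}
  U123: {{r,u},{t,u},{p,r,u},{r,t,u}}
  U124: {{u},{p,u},{r,u},{t,u},{p,r,u},{r,t,u}}
  U125: {{r,u},{p,r,u},{r,t,u}}
  U134: {{r,u},{t,u},{p,r,u},{r,t,u}}
  U135: {{r,u},{p,r,u},{r,t,u}}
  U145: {{r,u},{p,r,u},{r,t,u}}
  U234: {{p,t}} {{r,t},{r,u},{t,u},{p,r,u},{r,t,u}}
  U235: {{r,t},{r,u},{p,r,u},{r,t,u}}
  U245: {{r,t},{r,u},{p,r,u},{r,t,u}}
  U345: {{r},{p,r},{r,t},{r,u},{p,r,u},{r,t,u}}
  U1234: {{r,u},{t,u},{p,r,u},{r,t,u}}
  U1235: {{r,u},{p,r,u},{r,t,u}}
  U1245: {{r,u},{p,r,u},{r,t,u}}
  U1345: {{r,u},{p,r,u},{r,t,u}}
  U2345: {{r,t},{r,u},{p,r,u},{r,t,u}}
  U12345: {{r,u},{p,r,u},{r,t,u}}
C dims 8,13,11,5; δ0: rk 5, SNF 1^5; δ1: rk 7, SNF 1^7; δ2: rk 4, SNF 1^4
Ȟ^0: (8−5)−0=3 ⇒ Z^3
Ȟ^1: (13−7)−5=1 ⇒ Z
Ȟ^2: (11−4)−7=0 ⇒ 0

Ȟ^0 ≅ Z^3, Ȟ^1 ≅ Z and Ȟ^2 ≅ 0


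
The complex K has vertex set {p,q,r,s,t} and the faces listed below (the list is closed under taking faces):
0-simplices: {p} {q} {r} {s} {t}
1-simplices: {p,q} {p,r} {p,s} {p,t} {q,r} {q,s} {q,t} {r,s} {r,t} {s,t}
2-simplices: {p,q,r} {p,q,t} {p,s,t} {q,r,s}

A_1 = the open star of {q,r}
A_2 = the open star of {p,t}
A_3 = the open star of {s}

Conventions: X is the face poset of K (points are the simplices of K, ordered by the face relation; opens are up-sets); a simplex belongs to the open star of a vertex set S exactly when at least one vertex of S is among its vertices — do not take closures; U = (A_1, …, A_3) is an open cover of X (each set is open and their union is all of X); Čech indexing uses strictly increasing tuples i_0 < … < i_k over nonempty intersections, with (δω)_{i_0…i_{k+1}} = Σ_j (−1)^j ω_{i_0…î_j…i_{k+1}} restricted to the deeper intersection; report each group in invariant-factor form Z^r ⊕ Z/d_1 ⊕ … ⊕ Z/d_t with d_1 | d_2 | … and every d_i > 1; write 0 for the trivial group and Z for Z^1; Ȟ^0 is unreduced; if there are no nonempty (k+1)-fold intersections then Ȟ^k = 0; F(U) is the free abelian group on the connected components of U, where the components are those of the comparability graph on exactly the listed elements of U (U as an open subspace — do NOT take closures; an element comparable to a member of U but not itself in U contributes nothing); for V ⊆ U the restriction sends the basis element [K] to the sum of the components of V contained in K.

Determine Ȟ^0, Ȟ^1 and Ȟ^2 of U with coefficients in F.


nonempty intersections:
  A1={{q},{r},{p,q},{p,r},{q,r},{q,s},{q,t},{r,s},{r,t},{p,q,r},{p,q,t},{q,r,s}} A2={{p},{t},{p,q},{p,r},{p,s},{p,t},{q,t},{r,t},{s,t},{p,q,r},{p,q,t},{p,s,t}} A3={{s},{p,s},{q,s},{r,s},{s,t},{p,s,t},{q,r,s}}
  A12={{p,q},{p,r},{q,t},{r,t},{p,q,r},{p,q,t}} A13={{q,s},{r,s},{q,r,s}} A23={{p,s},{s,t},{p,s,t}}
components per intersection:
  A1: {{q},{r},{p,q},{p,r},{q,r},{q,s},{q,t},{r,s},{r,t},{p,q,r},{p,q,t},{q,r,s}}
  A2: {{p},{t},{p,q},{p,r},{p,s},{p,t},{q,t},{r,t},{s,t},{p,q,r},{p,q,t},{p,s,t}}
  A3: {{s},{p,s},{q,s},{r,s},{s,t},{p,s,t},{q,r,s}}
  A12: {{p,q},{p,r},{q,t},{p,q,r},{p,q,t}} {{r,t}}
  A13: {{q,s},{r,s},{q,r,s}}
  A23: {{p,s},{s,t},{p,s,t}}
C dims 3,4; δ0: rk 2, SNF 1^2
Ȟ^0: (3−2)−0=1 ⇒ Z
Ȟ^1: (4−0)−2=2 ⇒ Z^2
Ȟ^2: (0−0)−0=0 ⇒ 0

Ȟ^0 = Z; Ȟ^1 = Z^2; Ȟ^2 = 0


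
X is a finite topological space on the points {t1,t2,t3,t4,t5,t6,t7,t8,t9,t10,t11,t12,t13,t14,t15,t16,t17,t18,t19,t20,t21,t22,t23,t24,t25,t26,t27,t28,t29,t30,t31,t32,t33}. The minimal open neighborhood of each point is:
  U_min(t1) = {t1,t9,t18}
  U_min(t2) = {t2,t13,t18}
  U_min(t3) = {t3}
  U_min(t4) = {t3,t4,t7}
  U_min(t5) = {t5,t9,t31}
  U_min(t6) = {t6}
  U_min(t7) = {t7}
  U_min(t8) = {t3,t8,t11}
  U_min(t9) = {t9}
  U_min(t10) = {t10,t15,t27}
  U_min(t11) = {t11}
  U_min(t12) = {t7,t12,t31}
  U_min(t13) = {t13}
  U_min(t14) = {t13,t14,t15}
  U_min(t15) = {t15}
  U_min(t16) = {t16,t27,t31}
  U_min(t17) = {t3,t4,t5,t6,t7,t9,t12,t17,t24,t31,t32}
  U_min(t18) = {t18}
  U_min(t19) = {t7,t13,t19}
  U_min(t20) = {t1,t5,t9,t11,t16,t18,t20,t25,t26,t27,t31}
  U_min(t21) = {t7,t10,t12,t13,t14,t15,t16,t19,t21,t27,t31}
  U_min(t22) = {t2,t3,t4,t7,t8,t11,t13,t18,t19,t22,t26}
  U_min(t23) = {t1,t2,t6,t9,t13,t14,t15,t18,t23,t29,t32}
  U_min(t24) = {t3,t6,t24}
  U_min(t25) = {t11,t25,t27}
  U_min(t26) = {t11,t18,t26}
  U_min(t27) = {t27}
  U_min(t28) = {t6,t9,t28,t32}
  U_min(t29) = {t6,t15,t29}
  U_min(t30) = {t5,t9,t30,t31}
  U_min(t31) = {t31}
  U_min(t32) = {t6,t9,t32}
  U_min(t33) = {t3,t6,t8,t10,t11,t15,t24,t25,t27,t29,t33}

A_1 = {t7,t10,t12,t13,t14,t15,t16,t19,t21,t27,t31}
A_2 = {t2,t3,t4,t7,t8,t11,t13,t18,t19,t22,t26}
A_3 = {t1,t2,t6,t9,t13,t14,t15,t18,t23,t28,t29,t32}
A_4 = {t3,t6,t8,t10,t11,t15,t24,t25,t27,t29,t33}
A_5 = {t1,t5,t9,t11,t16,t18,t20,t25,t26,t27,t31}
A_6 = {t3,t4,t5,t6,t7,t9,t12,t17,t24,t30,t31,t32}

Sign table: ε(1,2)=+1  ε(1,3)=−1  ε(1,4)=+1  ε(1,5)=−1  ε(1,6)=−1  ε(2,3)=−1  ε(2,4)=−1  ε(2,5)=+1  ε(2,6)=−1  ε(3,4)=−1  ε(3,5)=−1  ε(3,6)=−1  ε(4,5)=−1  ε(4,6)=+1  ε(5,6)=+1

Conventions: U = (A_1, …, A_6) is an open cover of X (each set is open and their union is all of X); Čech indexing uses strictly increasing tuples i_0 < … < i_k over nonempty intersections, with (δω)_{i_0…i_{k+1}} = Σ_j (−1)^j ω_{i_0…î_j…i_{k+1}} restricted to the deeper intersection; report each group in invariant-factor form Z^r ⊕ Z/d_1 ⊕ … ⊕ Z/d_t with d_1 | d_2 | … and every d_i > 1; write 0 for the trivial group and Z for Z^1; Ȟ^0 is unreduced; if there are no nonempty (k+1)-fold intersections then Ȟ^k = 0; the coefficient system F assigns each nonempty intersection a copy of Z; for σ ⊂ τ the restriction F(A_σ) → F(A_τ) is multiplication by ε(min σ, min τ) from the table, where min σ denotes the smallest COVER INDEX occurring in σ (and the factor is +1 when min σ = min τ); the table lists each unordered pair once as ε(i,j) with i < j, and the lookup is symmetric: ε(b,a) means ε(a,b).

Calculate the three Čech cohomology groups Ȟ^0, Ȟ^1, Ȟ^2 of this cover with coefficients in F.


cover nerve:
  A12={t7,t13,t19} A13={t13,t14,t15} A14={t10,t15,t27} A15={t16,t27,t31} A16={t7,t12,t31} A23={t2,t13,t18} A24={t3,t8,t11} A25={t11,t18,t26} A26={t3,t4,t7} A34={t6,t15,t29} A35={t1,t9,t18} A36={t6,t9,t32} A45={t11,t25,t27} A46={t3,t6,t24} A56={t5,t9,t31}
  A123={t13} A126={t7} A134={t15} A145={t27} A156={t31} A235={t18} A245={t11} A246={t3} A346={t6} A356={t9}
C dims 6,15,10; δ0: rk 6, SNF 1^5·2; δ1: rk 9, SNF 1^9
Ȟ^0: (6−6)−0=0 ⇒ 0
Ȟ^1: (15−9)−6=0 plus torsion [2] ⇒ Z/2
Ȟ^2: (10−0)−9=1 ⇒ Z

Ȟ^0 ≅ 0,  Ȟ^1 ≅ Z/2,  Ȟ^2 ≅ Z


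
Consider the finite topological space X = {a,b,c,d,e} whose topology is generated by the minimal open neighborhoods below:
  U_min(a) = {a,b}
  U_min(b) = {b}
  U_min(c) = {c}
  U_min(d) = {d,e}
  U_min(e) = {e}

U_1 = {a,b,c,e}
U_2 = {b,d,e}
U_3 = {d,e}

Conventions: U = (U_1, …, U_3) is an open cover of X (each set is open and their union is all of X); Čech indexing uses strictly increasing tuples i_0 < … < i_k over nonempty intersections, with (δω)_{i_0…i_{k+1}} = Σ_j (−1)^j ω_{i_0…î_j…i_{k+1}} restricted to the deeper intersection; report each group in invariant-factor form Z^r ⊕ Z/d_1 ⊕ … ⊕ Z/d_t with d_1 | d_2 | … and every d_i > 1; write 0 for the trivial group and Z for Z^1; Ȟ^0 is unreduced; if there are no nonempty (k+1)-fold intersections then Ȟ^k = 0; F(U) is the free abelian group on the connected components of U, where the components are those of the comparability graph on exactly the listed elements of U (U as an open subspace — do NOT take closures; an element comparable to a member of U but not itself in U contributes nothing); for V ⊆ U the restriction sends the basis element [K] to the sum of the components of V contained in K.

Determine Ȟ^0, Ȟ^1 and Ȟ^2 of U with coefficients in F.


Ȟ^0 ≅ Z^3, Ȟ^1 ≅ 0, Ȟ^2 ≅ 0

nerve simplices:
  U12={b,e} U13={e} U23={d,e}
  U123={e}
components per intersection:
  U1: {a,b} {c} {e}
  U2: {b} {d,e}
  U3: {d,e}
  U12: {b} {e}
  U13: {e}
  U23: {d,e}
  U123: {e}
C dims 6,4,1; δ0: rk 3, SNF 1^3; δ1: rk 1, SNF 1^1
degree 0: 6−3−0 = 3 → Ȟ^0 ≅ Z^3
degree 1: 4−1−3 = 0 → Ȟ^1 ≅ 0
degree 2: 1−0−1 = 0 → Ȟ^2 ≅ 0


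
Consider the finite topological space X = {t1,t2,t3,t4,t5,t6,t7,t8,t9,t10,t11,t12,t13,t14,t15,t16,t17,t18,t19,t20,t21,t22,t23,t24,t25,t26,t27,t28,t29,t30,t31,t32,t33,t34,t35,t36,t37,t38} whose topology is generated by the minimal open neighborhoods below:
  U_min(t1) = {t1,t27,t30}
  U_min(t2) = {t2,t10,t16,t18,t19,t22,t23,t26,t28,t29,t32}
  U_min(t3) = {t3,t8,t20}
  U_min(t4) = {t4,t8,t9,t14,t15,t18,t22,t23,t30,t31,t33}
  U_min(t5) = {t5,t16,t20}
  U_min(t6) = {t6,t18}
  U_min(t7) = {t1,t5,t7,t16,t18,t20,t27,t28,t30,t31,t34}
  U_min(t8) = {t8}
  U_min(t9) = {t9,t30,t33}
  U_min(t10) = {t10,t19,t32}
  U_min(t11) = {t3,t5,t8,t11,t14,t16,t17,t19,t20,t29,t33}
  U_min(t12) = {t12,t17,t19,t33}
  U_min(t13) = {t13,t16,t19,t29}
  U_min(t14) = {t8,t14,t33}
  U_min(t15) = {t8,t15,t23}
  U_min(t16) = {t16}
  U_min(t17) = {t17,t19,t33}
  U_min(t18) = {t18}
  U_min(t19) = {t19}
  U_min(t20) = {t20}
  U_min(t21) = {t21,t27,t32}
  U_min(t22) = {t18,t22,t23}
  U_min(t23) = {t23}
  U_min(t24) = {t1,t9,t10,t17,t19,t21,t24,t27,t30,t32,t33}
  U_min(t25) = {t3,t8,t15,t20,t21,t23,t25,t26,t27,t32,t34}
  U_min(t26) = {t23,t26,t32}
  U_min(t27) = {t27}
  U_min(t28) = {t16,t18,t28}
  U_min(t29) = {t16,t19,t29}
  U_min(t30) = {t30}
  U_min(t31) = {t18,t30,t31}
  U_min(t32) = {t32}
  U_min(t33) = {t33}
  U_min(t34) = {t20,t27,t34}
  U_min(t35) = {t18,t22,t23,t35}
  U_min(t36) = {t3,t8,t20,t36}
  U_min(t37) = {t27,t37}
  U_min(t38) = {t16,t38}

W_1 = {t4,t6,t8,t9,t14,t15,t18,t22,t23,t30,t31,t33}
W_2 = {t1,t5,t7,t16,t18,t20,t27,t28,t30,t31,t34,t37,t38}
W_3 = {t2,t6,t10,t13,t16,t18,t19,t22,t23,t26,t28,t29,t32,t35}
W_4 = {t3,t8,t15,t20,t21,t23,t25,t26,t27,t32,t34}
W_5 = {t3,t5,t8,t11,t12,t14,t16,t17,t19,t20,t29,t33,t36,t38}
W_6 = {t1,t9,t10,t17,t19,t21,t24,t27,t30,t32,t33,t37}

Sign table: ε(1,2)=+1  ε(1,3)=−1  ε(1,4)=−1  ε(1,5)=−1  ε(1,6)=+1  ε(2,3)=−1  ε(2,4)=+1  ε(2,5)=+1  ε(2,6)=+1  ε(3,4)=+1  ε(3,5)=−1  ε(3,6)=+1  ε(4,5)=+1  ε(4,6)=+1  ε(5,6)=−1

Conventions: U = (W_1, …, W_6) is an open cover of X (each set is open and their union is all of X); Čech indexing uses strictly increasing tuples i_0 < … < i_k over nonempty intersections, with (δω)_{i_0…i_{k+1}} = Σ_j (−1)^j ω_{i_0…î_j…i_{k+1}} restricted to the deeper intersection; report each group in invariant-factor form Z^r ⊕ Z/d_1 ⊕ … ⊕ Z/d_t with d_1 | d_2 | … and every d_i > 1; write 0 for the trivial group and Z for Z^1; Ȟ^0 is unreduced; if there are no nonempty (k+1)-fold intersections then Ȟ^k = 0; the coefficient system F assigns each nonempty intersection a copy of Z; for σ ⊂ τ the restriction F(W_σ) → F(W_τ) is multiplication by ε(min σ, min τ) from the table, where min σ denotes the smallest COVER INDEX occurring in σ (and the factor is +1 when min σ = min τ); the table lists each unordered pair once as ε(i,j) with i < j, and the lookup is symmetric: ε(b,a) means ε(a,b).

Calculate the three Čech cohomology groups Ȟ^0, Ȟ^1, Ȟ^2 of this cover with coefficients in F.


nonempty overlaps:
  W12={t18,t30,t31} W13={t6,t18,t22,t23} W14={t8,t15,t23} W15={t8,t14,t33} W16={t9,t30,t33} W23={t16,t18,t28} W24={t20,t27,t34} W25={t5,t16,t20,t38} W26={t1,t27,t30,t37} W34={t23,t26,t32} W35={t16,t19,t29} W36={t10,t19,t32} W45={t3,t8,t20} W46={t21,t27,t32} W56={t17,t19,t33}
  W123={t18} W126={t30} W134={t23} W145={t8} W156={t33} W235={t16} W245={t20} W246={t27} W346={t32} W356={t19}
C dims 6,15,10; δ0: rk 6, SNF 1^5·2; δ1: rk 9, SNF 1^9
degree 0: 6−6−0 = 0 → Ȟ^0 ≅ 0
degree 1: 15−9−6 = 0 plus torsion [2] → Ȟ^1 ≅ Z/2
degree 2: 10−0−9 = 1 → Ȟ^2 ≅ Z

Ȟ^0 ≅ 0; Ȟ^1 ≅ Z/2; Ȟ^2 ≅ Z


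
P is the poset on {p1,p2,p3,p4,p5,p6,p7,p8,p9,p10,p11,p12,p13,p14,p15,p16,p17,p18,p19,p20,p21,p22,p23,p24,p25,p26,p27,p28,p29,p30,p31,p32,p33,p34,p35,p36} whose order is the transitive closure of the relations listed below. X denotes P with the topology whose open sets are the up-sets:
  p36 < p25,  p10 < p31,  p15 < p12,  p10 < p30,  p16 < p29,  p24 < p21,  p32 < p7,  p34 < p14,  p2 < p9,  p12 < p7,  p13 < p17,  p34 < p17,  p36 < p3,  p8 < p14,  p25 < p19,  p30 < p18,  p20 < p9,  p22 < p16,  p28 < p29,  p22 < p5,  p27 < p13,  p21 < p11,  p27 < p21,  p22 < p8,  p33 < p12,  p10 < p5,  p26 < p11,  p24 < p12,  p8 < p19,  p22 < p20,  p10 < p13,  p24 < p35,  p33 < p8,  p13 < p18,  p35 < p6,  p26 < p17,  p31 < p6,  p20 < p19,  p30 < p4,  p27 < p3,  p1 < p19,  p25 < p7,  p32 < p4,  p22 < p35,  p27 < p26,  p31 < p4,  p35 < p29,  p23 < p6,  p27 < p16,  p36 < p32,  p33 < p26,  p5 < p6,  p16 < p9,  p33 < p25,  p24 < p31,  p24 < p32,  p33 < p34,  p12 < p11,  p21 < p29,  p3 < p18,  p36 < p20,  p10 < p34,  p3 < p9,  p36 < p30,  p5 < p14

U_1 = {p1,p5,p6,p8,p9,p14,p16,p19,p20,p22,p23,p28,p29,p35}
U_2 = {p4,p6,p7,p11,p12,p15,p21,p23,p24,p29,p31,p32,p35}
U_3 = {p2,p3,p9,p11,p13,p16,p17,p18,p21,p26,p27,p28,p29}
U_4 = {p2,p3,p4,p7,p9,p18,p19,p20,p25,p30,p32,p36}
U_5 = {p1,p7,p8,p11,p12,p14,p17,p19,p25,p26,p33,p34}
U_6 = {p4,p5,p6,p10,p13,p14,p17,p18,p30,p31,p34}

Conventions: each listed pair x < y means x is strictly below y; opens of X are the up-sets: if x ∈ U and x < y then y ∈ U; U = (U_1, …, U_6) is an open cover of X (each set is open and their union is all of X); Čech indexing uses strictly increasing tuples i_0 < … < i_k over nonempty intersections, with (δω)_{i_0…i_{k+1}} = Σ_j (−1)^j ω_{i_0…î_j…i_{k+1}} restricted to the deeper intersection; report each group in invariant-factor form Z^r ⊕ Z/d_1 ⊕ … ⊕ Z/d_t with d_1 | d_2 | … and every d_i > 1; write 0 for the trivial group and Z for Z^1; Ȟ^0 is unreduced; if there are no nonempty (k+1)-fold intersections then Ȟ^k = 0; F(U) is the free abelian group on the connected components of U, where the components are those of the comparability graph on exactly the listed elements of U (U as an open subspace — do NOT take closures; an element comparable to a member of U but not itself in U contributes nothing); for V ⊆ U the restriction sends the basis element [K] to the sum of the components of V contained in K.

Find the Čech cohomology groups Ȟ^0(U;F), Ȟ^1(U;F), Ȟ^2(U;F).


nerve simplices:
  U12={p6,p23,p29,p35} U13={p9,p16,p28,p29} U14={p9,p19,p20} U15={p1,p8,p14,p19} U16={p5,p6,p14} U23={p11,p21,p29} U24={p4,p7,p32} U25={p7,p11,p12} U26={p4,p6,p31} U34={p2,p3,p9,p18} U35={p11,p17,p26} U36={p13,p17,p18} U45={p7,p19,p25} U46={p4,p18,p30} U56={p14,p17,p34}
  U123={p29} U126={p6} U134={p9} U145={p19} U156={p14} U235={p11} U245={p7} U246={p4} U346={p18} U356={p17}
components per intersection:
  U1: {p1,p5,p6,p8,p9,p14,p16,p19,p20,p22,p23,p28,p29,p35}
  U2: {p4,p6,p7,p11,p12,p15,p21,p23,p24,p29,p31,p32,p35}
  U3: {p2,p3,p9,p11,p13,p16,p17,p18,p21,p26,p27,p28,p29}
  U4: {p2,p3,p4,p7,p9,p18,p19,p20,p25,p30,p32,p36}
  U5: {p1,p7,p8,p11,p12,p14,p17,p19,p25,p26,p33,p34}
  U6: {p4,p5,p6,p10,p13,p14,p17,p18,p30,p31,p34}
  U12: {p6,p23,p29,p35}
  U13: {p9,p16,p28,p29}
  U14: {p9,p19,p20}
  U15: {p1,p8,p14,p19}
  U16: {p5,p6,p14}
  U23: {p11,p21,p29}
  U24: {p4,p7,p32}
  U25: {p7,p11,p12}
  U26: {p4,p6,p31}
  U34: {p2,p3,p9,p18}
  U35: {p11,p17,p26}
  U36: {p13,p17,p18}
  U45: {p7,p19,p25}
  U46: {p4,p18,p30}
  U56: {p14,p17,p34}
  U123: {p29}
  U126: {p6}
  U134: {p9}
  U145: {p19}
  U156: {p14}
  U235: {p11}
  U245: {p7}
  U246: {p4}
  U346: {p18}
  U356: {p17}
C dims 6,15,10; δ0: rk 5, SNF 1^5; δ1: rk 10, SNF 1^9·2
degree 0: 6−5−0 = 1 → Ȟ^0 ≅ Z
degree 1: 15−10−5 = 0 → Ȟ^1 ≅ 0
degree 2: 10−0−10 = 0 plus torsion [2] → Ȟ^2 ≅ Z/2

Ȟ^0 = Z, Ȟ^1 = 0 and Ȟ^2 = Z/2


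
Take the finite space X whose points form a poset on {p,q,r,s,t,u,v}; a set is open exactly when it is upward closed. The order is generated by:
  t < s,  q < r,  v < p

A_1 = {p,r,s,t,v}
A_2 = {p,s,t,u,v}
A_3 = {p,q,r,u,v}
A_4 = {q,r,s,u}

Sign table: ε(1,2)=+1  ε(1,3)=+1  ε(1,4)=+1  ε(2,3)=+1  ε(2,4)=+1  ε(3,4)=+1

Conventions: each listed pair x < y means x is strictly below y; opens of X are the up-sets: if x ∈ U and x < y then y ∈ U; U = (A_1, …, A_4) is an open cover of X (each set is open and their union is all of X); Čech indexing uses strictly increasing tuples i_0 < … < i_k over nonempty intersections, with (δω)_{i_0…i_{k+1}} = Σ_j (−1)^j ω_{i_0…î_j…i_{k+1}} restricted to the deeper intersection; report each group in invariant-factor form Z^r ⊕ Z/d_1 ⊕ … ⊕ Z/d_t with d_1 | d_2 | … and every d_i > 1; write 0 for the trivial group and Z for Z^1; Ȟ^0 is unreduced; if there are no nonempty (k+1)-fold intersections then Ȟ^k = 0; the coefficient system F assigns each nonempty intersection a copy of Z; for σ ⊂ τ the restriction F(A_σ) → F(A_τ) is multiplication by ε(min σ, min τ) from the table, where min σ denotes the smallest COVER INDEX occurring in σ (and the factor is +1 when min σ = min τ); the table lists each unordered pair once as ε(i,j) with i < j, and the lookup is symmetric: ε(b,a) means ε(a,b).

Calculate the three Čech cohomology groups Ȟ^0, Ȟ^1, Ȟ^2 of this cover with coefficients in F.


nonempty intersections:
  A12={p,s,t,v} A13={p,r,v} A14={r,s} A23={p,u,v} A24={s,u} A34={q,r,u}
  A123={p,v} A124={s} A134={r} A234={u}
C dims 4,6,4; δ0: rk 3, SNF 1^3; δ1: rk 3, SNF 1^3
Ȟ^0: (4−3)−0=1 ⇒ Z
Ȟ^1: (6−3)−3=0 ⇒ 0
Ȟ^2: (4−0)−3=1 ⇒ Z

Ȟ^0(U;F) ≅ Z, Ȟ^1(U;F) ≅ 0, Ȟ^2(U;F) ≅ Z


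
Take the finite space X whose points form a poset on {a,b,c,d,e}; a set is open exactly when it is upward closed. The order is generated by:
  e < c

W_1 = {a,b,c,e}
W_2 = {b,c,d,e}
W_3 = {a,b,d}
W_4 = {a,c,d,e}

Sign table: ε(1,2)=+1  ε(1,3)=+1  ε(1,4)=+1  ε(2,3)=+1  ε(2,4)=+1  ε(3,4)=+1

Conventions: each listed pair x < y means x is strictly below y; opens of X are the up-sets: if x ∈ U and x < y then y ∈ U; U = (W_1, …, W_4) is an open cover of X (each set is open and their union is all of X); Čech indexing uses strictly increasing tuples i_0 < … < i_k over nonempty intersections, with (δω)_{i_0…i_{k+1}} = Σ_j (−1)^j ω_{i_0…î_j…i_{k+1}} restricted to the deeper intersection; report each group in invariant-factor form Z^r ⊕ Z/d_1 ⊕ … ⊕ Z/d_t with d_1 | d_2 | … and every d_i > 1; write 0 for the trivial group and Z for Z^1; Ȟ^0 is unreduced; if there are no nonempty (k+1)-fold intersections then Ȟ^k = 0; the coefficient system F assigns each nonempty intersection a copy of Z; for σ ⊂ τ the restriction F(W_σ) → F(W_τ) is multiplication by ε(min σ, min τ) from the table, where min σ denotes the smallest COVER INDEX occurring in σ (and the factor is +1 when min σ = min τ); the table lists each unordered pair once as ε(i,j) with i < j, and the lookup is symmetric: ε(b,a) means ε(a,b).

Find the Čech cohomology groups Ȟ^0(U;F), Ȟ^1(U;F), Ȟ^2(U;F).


nerve simplices:
  W12={b,c,e} W13={a,b} W14={a,c,e} W23={b,d} W24={c,d,e} W34={a,d}
  W123={b} W124={c,e} W134={a} W234={d}
C dims 4,6,4; δ0: rk 3, SNF 1^3; δ1: rk 3, SNF 1^3
degree 0: 4−3−0 = 1 → Ȟ^0 ≅ Z
degree 1: 6−3−3 = 0 → Ȟ^1 ≅ 0
degree 2: 4−0−3 = 1 → Ȟ^2 ≅ Z

Ȟ^0(U;F) ≅ Z, Ȟ^1(U;F) ≅ 0, Ȟ^2(U;F) ≅ Z
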